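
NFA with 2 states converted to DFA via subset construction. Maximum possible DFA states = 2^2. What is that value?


NFA has 2 states
Subset construction: each DFA state = subset of NFA states
Maximum subsets = 2^2
2^2 = 4

4


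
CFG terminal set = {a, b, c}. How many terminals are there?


Terminal symbols: a, b, c
Counting each: a (#1), b (#2), c (#3)
Total = 3

3


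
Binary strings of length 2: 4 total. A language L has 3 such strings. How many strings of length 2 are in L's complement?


Alphabet: {0,1}
String length: 2
Total strings of length 2 = 2^2 = 4
Strings in L = 3
Complement = total - |L|
= 4 - 3
= 1

1


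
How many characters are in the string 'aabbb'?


String: 'aabbb'
Counting characters:
  'a' appears 2 time(s)
  'b' appears 3 time(s)
Total length = 2 + 3 = 5

5


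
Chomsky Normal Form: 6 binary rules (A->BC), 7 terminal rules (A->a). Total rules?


CNF allows two rule forms:
  A -> BC (binary): 6 rules
  A -> a (terminal): 7 rules
Total = 6 + 7 = 13

13


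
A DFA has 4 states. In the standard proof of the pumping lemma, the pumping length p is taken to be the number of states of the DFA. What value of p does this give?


Pumping lemma for regular languages (standard proof):
Take p = |Q|, the number of DFA states.
Any string of length >= |Q| passes through |Q|+1 states while reading its first |Q| symbols,
so by pigeonhole some state repeats, giving the loop that can be pumped.
Here |Q| = 4
Therefore the proof uses p = 4

4


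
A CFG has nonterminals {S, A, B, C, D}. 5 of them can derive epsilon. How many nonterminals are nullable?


Nonterminals: {S, A, B, C, D}
A nonterminal is nullable if it can derive epsilon
Counting nullable nonterminals: 5
Total nullable = 5

5


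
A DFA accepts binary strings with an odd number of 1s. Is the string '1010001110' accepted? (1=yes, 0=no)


DFA has 2 states: q_even (start, accept=no) and q_odd
Processing string '1010001110' character by character:
  Position 0: read '1', 1-count=1 -> q_odd
  Position 1: read '0', 1-count=1 -> q_odd (no change)
  Position 2: read '1', 1-count=2 -> q_even
  Position 3: read '0', 1-count=2 -> q_even (no change)
  Position 4: read '0', 1-count=2 -> q_even (no change)
  Position 5: read '0', 1-count=2 -> q_even (no change)
  Position 6: read '1', 1-count=3 -> q_odd
  Position 7: read '1', 1-count=4 -> q_even
  Position 8: read '1', 1-count=5 -> q_odd
  Position 9: read '0', 1-count=5 -> q_odd (no change)
Final state: q_odd, total 1s = 5 (odd); the DFA requires an odd count -> accept

1


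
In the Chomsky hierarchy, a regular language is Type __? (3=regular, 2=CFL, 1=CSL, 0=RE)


Chomsky hierarchy levels:
  Type 3: Regular (DFA/NFA/regex)
  Type 2: Context-free (PDA)
  Type 1: Context-sensitive
  Type 0: Recursively enumerable (TM)
'regular' corresponds to Type 3

3


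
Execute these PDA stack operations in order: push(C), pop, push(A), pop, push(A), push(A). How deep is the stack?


Tracing stack operations:
  push(C) -> stack = [C], depth=1
  pop -> removed C, stack = [], depth=0
  push(A) -> stack = [A], depth=1
  pop -> removed A, stack = [], depth=0
  push(A) -> stack = [A], depth=1
  push(A) -> stack = [A,A], depth=2
Final depth = 2

2


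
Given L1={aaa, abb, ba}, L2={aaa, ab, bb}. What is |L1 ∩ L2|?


L1 = {aaa, abb, ba}
L2 = {aaa, ab, bb}
Checking each string in L1 against L2:
  'aaa': in L2? Yes
  'abb': in L2? No
  'ba': in L2? No
Intersection = {aaa}
|L1 ∩ L2| = 1

1


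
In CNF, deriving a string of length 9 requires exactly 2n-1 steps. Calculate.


Chomsky Normal Form derivation:
String length n = 9
Each step either:
  - Splits a nonterminal into two (n-1 such steps)
  - Converts a nonterminal to terminal (n such steps)
Total = (n-1) + n = 2n - 1
= 2(9) - 1
= 18 - 1
= 17

17


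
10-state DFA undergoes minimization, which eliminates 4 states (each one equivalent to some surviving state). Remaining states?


Original DFA: 10 states
Redundant states removed: 4
Minimized states = original - removed
= 10 - 4
= 6

6


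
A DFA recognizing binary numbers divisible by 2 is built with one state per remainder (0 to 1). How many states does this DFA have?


Divisibility by 2 is tracked via the remainder mod 2: 0, 1, ..., 1
The construction assigns one state to each remainder
Number of remainders = 2

2


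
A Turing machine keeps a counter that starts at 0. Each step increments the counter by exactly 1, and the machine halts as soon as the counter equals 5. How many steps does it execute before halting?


Counter starts at 0. Counting sequence:
  Step 1: counter = 1
  Step 2: counter = 2
  Step 3: counter = 3
  Step 4: counter = 4
  Step 5: counter = 5
Counter reached 5 -> halt
Total steps = 5

5


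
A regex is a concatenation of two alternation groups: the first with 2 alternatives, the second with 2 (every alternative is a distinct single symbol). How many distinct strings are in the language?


First group: 2 alternatives
Second group: 2 alternatives
Concatenation: each choice from group 1 pairs with each from group 2
Total = 2 x 2 = 4

4


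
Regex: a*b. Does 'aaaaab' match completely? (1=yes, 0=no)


Pattern: a*b
String: 'aaaaab'
Pattern requires: zero or more 'a's followed by exactly one 'b'
Found 5 leading 'a's
Remaining: 'b'
Remaining is exactly 'b' -> match
Result: 1

1


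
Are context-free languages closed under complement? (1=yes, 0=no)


CFL closure properties:
  Closed under: union, concatenation, Kleene star
  NOT closed under: intersection, complement
Operation 'complement' is in not-closed list -> No (not closed)

0


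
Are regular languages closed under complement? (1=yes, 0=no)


Regular languages are closed under:
- Union (DFA product construction)
- Intersection (DFA product construction)
- Complement (swap accept/reject states)
- Concatenation (NFA construction)
- Kleene star (NFA construction)
complement is in this list
Therefore: closed

1


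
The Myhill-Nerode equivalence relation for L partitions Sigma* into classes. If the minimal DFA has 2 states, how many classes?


Myhill-Nerode theorem:
Number of equivalence classes = number of states in minimal DFA
Minimal DFA states = 2
Therefore equivalence classes = 2

2


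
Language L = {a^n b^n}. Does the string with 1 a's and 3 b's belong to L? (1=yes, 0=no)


Language requires equal numbers of a's and b's
PDA pushes for each 'a', pops for each 'b'
Number of a's = 1
Number of b's = 3
1 != 3 -> Reject

0


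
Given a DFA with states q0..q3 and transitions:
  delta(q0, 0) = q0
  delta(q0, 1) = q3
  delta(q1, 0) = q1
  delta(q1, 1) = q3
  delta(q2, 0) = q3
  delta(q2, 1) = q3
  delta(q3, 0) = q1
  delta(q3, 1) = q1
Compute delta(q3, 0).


Looking up transition function:
delta(q3, 0) in the table
Row: q3, Column: 0
Result: q1

q1


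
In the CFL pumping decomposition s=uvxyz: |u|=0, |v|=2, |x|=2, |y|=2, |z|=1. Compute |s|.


|s| = |u| + |v| + |x| + |y| + |z|
= 0 + 2 + 2 + 2 + 1
= 2 + 2 + 3
= 4 + 3
= 7

7


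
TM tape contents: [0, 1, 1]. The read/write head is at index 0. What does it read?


Tape: [0, 1, 1]
Positions: 0 1 2
Values:    0 1 1
Head at position 0
tape[0] = 0

0


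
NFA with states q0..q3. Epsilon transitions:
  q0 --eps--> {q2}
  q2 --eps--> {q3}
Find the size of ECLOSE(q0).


Starting from q0
Initialize closure = {q0}
Follow epsilon from q0 -> add q2
Follow epsilon from q2 -> add q3
Final closure: {q0, q2, q3}
Size = 3

3


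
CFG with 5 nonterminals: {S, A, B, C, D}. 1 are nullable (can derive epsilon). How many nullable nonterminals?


Nonterminals: {S, A, B, C, D}
A nonterminal is nullable if it can derive epsilon
Counting nullable nonterminals: 1
Total nullable = 1

1


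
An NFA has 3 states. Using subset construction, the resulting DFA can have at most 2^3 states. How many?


NFA has 3 states
Subset construction: each DFA state = subset of NFA states
Maximum subsets = 2^3
2^3 = 8

8


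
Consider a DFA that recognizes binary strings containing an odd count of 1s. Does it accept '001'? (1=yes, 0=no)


DFA has 2 states: q_even (start, accept=no) and q_odd
Processing string '001' character by character:
  Position 0: read '0', 1-count=0 -> q_even (no change)
  Position 1: read '0', 1-count=0 -> q_even (no change)
  Position 2: read '1', 1-count=1 -> q_odd
Final state: q_odd, total 1s = 1 (odd); the DFA requires an odd count -> accept

1


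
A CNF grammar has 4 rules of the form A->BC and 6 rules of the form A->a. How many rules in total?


CNF allows two rule forms:
  A -> BC (binary): 4 rules
  A -> a (terminal): 6 rules
Total = 4 + 6 = 10

10


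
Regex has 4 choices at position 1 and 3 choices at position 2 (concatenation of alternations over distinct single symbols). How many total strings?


First group: 4 alternatives
Second group: 3 alternatives
Concatenation: each choice from group 1 pairs with each from group 2
Total = 4 x 3 = 12

12


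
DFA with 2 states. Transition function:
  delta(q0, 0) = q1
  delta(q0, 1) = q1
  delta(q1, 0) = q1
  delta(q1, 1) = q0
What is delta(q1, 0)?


Looking up transition function:
delta(q1, 0) in the table
Row: q1, Column: 0
Result: q1

q1


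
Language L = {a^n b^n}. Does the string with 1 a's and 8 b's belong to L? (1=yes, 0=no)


Language requires equal numbers of a's and b's
PDA pushes for each 'a', pops for each 'b'
Number of a's = 1
Number of b's = 8
1 != 8 -> Reject

0


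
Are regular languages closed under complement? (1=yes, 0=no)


Regular languages are closed under:
- Union (DFA product construction)
- Intersection (DFA product construction)
- Complement (swap accept/reject states)
- Concatenation (NFA construction)
- Kleene star (NFA construction)
complement is in this list
Therefore: closed

1


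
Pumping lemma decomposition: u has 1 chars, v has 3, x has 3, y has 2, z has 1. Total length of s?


|s| = |u| + |v| + |x| + |y| + |z|
= 1 + 3 + 3 + 2 + 1
= 4 + 3 + 3
= 7 + 3
= 10

10


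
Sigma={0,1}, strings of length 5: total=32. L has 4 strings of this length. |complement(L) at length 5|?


Alphabet: {0,1}
String length: 5
Total strings of length 5 = 2^5 = 32
Strings in L = 4
Complement = total - |L|
= 32 - 4
= 28

28


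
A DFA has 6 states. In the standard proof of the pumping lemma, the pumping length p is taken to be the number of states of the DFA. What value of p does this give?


Pumping lemma for regular languages (standard proof):
Take p = |Q|, the number of DFA states.
Any string of length >= |Q| passes through |Q|+1 states while reading its first |Q| symbols,
so by pigeonhole some state repeats, giving the loop that can be pumped.
Here |Q| = 6
Therefore the proof uses p = 6

6


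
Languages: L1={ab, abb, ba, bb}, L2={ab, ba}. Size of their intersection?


L1 = {ab, abb, ba, bb}
L2 = {ab, ba}
Checking each string in L1 against L2:
  'ab': in L2? Yes
  'abb': in L2? No
  'ba': in L2? Yes
  'bb': in L2? No
Intersection = {ab, ba}
|L1 ∩ L2| = 2

2


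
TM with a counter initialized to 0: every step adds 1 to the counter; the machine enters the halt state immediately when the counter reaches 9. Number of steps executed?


Counter starts at 0. Counting sequence:
  Step 1: counter = 1
  Step 2: counter = 2
  Step 3: counter = 3
  Step 4: counter = 4
  Step 5: counter = 5
  Step 6: counter = 6
  ...
  Step 9: counter = 9
Counter reached 9 -> halt
Total steps = 9

9


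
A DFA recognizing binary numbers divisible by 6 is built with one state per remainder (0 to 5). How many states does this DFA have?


Divisibility by 6 is tracked via the remainder mod 6: 0, 1, ..., 5
The construction assigns one state to each remainder
Number of remainders = 6

6


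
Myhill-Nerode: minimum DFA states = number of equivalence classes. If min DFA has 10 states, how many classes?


Myhill-Nerode theorem:
Number of equivalence classes = number of states in minimal DFA
Minimal DFA states = 10
Therefore equivalence classes = 10

10


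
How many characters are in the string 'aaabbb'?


String: 'aaabbb'
Counting characters:
  'a' appears 3 time(s)
  'b' appears 3 time(s)
Total length = 3 + 3 = 6

6


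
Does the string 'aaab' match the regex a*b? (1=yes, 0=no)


Pattern: a*b
String: 'aaab'
Pattern requires: zero or more 'a's followed by exactly one 'b'
Found 3 leading 'a's
Remaining: 'b'
Remaining is exactly 'b' -> match
Result: 1

1


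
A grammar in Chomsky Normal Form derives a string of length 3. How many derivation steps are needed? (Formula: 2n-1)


Chomsky Normal Form derivation:
String length n = 3
Each step either:
  - Splits a nonterminal into two (n-1 such steps)
  - Converts a nonterminal to terminal (n such steps)
Total = (n-1) + n = 2n - 1
= 2(3) - 1
= 6 - 1
= 5

5


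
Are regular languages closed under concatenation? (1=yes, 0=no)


Regular languages are closed under all standard operations:
- Union: Yes (product construction)
- Intersection: Yes (product construction)
- Complement: Yes (swap accept/reject)
- Concatenation: Yes (NFA construction)
Operation: concatenation -> Closed

1


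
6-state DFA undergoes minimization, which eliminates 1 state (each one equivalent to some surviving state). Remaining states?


Original DFA: 6 states
Redundant states removed: 1
Minimized states = original - removed
= 6 - 1
= 5

5


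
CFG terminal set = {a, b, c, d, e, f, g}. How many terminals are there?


Terminal symbols: a, b, c, d, e, f, g
Counting each: a (#1), b (#2), c (#3), d (#4), e (#5), f (#6), g (#7)
Total = 7

7


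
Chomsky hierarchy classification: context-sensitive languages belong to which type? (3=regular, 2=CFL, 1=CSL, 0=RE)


Chomsky hierarchy levels:
  Type 3: Regular (DFA/NFA/regex)
  Type 2: Context-free (PDA)
  Type 1: Context-sensitive
  Type 0: Recursively enumerable (TM)
'context-sensitive' corresponds to Type 1

1


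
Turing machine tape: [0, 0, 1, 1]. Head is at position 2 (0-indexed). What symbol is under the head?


Tape: [0, 0, 1, 1]
Positions: 0 1 2 3
Values:    0 0 1 1
Head at position 2
tape[2] = 1

1


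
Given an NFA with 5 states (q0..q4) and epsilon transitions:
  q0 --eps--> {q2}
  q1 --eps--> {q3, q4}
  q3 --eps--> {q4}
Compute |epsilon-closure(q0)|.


Starting from q0
Initialize closure = {q0}
Follow epsilon from q0 -> add q2
Final closure: {q0, q2}
Size = 2

2


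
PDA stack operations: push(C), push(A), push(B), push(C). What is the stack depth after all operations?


Tracing stack operations:
  push(C) -> stack = [C], depth=1
  push(A) -> stack = [C,A], depth=2
  push(B) -> stack = [C,A,B], depth=3
  push(C) -> stack = [C,A,B,C], depth=4
Final depth = 4

4


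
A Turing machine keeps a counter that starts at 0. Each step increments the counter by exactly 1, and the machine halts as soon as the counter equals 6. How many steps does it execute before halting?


Counter starts at 0. Counting sequence:
  Step 1: counter = 1
  Step 2: counter = 2
  Step 3: counter = 3
  Step 4: counter = 4
  Step 5: counter = 5
  Step 6: counter = 6
Counter reached 6 -> halt
Total steps = 6

6


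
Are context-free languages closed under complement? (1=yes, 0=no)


CFL closure properties:
  Closed under: union, concatenation, Kleene star
  NOT closed under: intersection, complement
Operation 'complement' is in not-closed list -> No (not closed)

0


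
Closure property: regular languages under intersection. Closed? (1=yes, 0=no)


Regular languages are closed under:
- Union (DFA product construction)
- Intersection (DFA product construction)
- Complement (swap accept/reject states)
- Concatenation (NFA construction)
- Kleene star (NFA construction)
intersection is in this list
Therefore: closed

1


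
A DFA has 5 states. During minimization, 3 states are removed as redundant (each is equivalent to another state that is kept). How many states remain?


Original DFA: 5 states
Redundant states removed: 3
Minimized states = original - removed
= 5 - 3
= 2

2


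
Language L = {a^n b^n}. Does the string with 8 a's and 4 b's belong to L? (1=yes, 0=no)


Language requires equal numbers of a's and b's
PDA pushes for each 'a', pops for each 'b'
Number of a's = 8
Number of b's = 4
8 != 4 -> Reject

0


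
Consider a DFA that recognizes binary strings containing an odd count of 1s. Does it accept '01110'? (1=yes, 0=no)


DFA has 2 states: q_even (start, accept=no) and q_odd
Processing string '01110' character by character:
  Position 0: read '0', 1-count=0 -> q_even (no change)
  Position 1: read '1', 1-count=1 -> q_odd
  Position 2: read '1', 1-count=2 -> q_even
  Position 3: read '1', 1-count=3 -> q_odd
  Position 4: read '0', 1-count=3 -> q_odd (no change)
Final state: q_odd, total 1s = 3 (odd); the DFA requires an odd count -> accept

1


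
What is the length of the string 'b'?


String: 'b'
Counting characters:
  'b' appears 1 time(s)
Total length = 0 + 1 = 1

1


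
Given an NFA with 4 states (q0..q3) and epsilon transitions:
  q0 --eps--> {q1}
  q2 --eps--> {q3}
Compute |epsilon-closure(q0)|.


Starting from q0
Initialize closure = {q0}
Follow epsilon from q0 -> add q1
Final closure: {q0, q1}
Size = 2

2


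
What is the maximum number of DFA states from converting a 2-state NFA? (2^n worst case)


NFA has 2 states
Subset construction: each DFA state = subset of NFA states
Maximum subsets = 2^2
2^2 = 4

4


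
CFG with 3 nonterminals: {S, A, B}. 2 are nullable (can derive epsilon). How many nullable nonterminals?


Nonterminals: {S, A, B}
A nonterminal is nullable if it can derive epsilon
Counting nullable nonterminals: 2
Total nullable = 2

2


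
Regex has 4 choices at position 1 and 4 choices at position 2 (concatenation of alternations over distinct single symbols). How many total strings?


First group: 4 alternatives
Second group: 4 alternatives
Concatenation: each choice from group 1 pairs with each from group 2
Total = 4 x 4 = 16

16


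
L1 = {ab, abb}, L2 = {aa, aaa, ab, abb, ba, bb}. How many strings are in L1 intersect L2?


L1 = {ab, abb}
L2 = {aa, aaa, ab, abb, ba, bb}
Checking each string in L1 against L2:
  'ab': in L2? Yes
  'abb': in L2? Yes
Intersection = {ab, abb}
|L1 ∩ L2| = 2

2


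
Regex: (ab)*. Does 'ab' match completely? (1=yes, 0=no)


Pattern: (ab)*
String: 'ab'
Pattern requires: zero or more repetitions of 'ab'
Pairs: ['ab']
All pairs are 'ab'? Yes
Result: 1

1


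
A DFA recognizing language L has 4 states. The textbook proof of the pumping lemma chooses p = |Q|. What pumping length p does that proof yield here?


Pumping lemma for regular languages (standard proof):
Take p = |Q|, the number of DFA states.
Any string of length >= |Q| passes through |Q|+1 states while reading its first |Q| symbols,
so by pigeonhole some state repeats, giving the loop that can be pumped.
Here |Q| = 4
Therefore the proof uses p = 4

4


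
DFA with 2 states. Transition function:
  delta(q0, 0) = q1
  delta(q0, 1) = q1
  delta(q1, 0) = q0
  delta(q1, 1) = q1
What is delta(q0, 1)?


Looking up transition function:
delta(q0, 1) in the table
Row: q0, Column: 1
Result: q1

q1


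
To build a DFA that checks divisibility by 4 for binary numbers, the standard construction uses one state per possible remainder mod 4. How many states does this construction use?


Divisibility by 4 is tracked via the remainder mod 4: 0, 1, ..., 3
The construction assigns one state to each remainder
Number of remainders = 4

4


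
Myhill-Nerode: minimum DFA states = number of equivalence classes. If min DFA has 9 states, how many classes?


Myhill-Nerode theorem:
Number of equivalence classes = number of states in minimal DFA
Minimal DFA states = 9
Therefore equivalence classes = 9

9


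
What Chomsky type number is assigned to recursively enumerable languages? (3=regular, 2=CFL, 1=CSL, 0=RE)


Chomsky hierarchy levels:
  Type 3: Regular (DFA/NFA/regex)
  Type 2: Context-free (PDA)
  Type 1: Context-sensitive
  Type 0: Recursively enumerable (TM)
'recursively enumerable' corresponds to Type 0

0


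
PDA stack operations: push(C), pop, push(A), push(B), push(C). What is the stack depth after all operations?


Tracing stack operations:
  push(C) -> stack = [C], depth=1
  pop -> removed C, stack = [], depth=0
  push(A) -> stack = [A], depth=1
  push(B) -> stack = [A,B], depth=2
  push(C) -> stack = [A,B,C], depth=3
Final depth = 3

3


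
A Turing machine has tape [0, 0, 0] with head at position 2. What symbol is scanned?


Tape: [0, 0, 0]
Positions: 0 1 2
Values:    0 0 0
Head at position 2
tape[2] = 0

0


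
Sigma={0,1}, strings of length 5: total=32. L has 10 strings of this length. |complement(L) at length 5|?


Alphabet: {0,1}
String length: 5
Total strings of length 5 = 2^5 = 32
Strings in L = 10
Complement = total - |L|
= 32 - 10
= 22

22


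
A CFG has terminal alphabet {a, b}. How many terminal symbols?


Terminal symbols: a, b
Counting each: a (#1), b (#2)
Total = 2

2


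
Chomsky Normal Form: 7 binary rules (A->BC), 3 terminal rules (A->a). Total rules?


CNF allows two rule forms:
  A -> BC (binary): 7 rules
  A -> a (terminal): 3 rules
Total = 7 + 3 = 10

10


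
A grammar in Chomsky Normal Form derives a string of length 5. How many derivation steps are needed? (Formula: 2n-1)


Chomsky Normal Form derivation:
String length n = 5
Each step either:
  - Splits a nonterminal into two (n-1 such steps)
  - Converts a nonterminal to terminal (n such steps)
Total = (n-1) + n = 2n - 1
= 2(5) - 1
= 10 - 1
= 9

9


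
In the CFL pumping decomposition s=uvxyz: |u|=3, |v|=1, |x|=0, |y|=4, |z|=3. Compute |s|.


|s| = |u| + |v| + |x| + |y| + |z|
= 3 + 1 + 0 + 4 + 3
= 4 + 0 + 7
= 4 + 7
= 11

11


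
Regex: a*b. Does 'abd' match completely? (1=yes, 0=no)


Pattern: a*b
String: 'abd'
Pattern requires: zero or more 'a's followed by exactly one 'b'
Found 1 leading 'a's
Remaining: 'bd'
Remaining is not 'b' -> no match
Result: 0

0


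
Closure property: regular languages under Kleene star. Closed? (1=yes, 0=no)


Regular languages are closed under:
- Union (DFA product construction)
- Intersection (DFA product construction)
- Complement (swap accept/reject states)
- Concatenation (NFA construction)
- Kleene star (NFA construction)
Kleene star is in this list
Therefore: closed

1


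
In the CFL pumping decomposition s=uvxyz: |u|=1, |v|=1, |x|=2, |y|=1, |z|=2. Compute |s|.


|s| = |u| + |v| + |x| + |y| + |z|
= 1 + 1 + 2 + 1 + 2
= 2 + 2 + 3
= 4 + 3
= 7

7


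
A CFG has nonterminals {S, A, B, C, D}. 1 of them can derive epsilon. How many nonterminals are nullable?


Nonterminals: {S, A, B, C, D}
A nonterminal is nullable if it can derive epsilon
Counting nullable nonterminals: 1
Total nullable = 1

1


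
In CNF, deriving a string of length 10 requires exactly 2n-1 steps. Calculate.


Chomsky Normal Form derivation:
String length n = 10
Each step either:
  - Splits a nonterminal into two (n-1 such steps)
  - Converts a nonterminal to terminal (n such steps)
Total = (n-1) + n = 2n - 1
= 2(10) - 1
= 20 - 1
= 19

19


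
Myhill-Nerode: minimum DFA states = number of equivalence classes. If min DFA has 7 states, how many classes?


Myhill-Nerode theorem:
Number of equivalence classes = number of states in minimal DFA
Minimal DFA states = 7
Therefore equivalence classes = 7

7


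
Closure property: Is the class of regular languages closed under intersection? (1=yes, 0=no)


Regular languages are closed under all standard operations:
- Union: Yes (product construction)
- Intersection: Yes (product construction)
- Complement: Yes (swap accept/reject)
- Concatenation: Yes (NFA construction)
Operation: intersection -> Closed

1


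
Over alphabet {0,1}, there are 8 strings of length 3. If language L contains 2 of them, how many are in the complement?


Alphabet: {0,1}
String length: 3
Total strings of length 3 = 2^3 = 8
Strings in L = 2
Complement = total - |L|
= 8 - 2
= 6

6


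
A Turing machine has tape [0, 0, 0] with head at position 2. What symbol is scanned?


Tape: [0, 0, 0]
Positions: 0 1 2
Values:    0 0 0
Head at position 2
tape[2] = 0

0


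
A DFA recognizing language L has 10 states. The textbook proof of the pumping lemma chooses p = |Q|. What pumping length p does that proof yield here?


Pumping lemma for regular languages (standard proof):
Take p = |Q|, the number of DFA states.
Any string of length >= |Q| passes through |Q|+1 states while reading its first |Q| symbols,
so by pigeonhole some state repeats, giving the loop that can be pumped.
Here |Q| = 10
Therefore the proof uses p = 10

10


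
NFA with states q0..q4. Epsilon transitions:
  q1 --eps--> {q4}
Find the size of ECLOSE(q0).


Starting from q0
Initialize closure = {q0}
q0 has no outgoing epsilon transitions -> nothing to add
Final closure: {q0}
Size = 1

1


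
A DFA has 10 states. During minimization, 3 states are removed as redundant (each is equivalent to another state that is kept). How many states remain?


Original DFA: 10 states
Redundant states removed: 3
Minimized states = original - removed
= 10 - 3
= 7

7


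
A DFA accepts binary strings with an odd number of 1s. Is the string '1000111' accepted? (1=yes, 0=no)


DFA has 2 states: q_even (start, accept=no) and q_odd
Processing string '1000111' character by character:
  Position 0: read '1', 1-count=1 -> q_odd
  Position 1: read '0', 1-count=1 -> q_odd (no change)
  Position 2: read '0', 1-count=1 -> q_odd (no change)
  Position 3: read '0', 1-count=1 -> q_odd (no change)
  Position 4: read '1', 1-count=2 -> q_even
  Position 5: read '1', 1-count=3 -> q_odd
  Position 6: read '1', 1-count=4 -> q_even
Final state: q_even, total 1s = 4 (even); the DFA requires an odd count -> reject

0


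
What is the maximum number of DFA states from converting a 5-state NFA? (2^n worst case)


NFA has 5 states
Subset construction: each DFA state = subset of NFA states
Maximum subsets = 2^5
2^5 = 32

32


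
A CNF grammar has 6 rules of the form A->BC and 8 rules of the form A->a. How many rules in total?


CNF allows two rule forms:
  A -> BC (binary): 6 rules
  A -> a (terminal): 8 rules
Total = 6 + 8 = 14

14


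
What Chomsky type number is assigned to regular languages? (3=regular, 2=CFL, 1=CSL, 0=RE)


Chomsky hierarchy levels:
  Type 3: Regular (DFA/NFA/regex)
  Type 2: Context-free (PDA)
  Type 1: Context-sensitive
  Type 0: Recursively enumerable (TM)
'regular' corresponds to Type 3

3


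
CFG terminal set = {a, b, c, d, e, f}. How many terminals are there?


Terminal symbols: a, b, c, d, e, f
Counting each: a (#1), b (#2), c (#3), d (#4), e (#5), f (#6)
Total = 6

6


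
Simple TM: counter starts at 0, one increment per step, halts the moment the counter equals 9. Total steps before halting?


Counter starts at 0. Counting sequence:
  Step 1: counter = 1
  Step 2: counter = 2
  Step 3: counter = 3
  Step 4: counter = 4
  Step 5: counter = 5
  Step 6: counter = 6
  ...
  Step 9: counter = 9
Counter reached 9 -> halt
Total steps = 9

9


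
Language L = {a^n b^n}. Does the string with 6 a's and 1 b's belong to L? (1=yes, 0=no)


Language requires equal numbers of a's and b's
PDA pushes for each 'a', pops for each 'b'
Number of a's = 6
Number of b's = 1
6 != 1 -> Reject

0


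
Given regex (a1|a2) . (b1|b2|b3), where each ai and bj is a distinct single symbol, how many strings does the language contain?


First group: 2 alternatives
Second group: 3 alternatives
Concatenation: each choice from group 1 pairs with each from group 2
Total = 2 x 3 = 6

6


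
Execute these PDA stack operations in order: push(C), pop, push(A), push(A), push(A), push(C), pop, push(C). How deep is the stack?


Tracing stack operations:
  push(C) -> stack = [C], depth=1
  pop -> removed C, stack = [], depth=0
  push(A) -> stack = [A], depth=1
  push(A) -> stack = [A,A], depth=2
  push(A) -> stack = [A,A,A], depth=3
  push(C) -> stack = [A,A,A,C], depth=4
  pop -> removed C, stack = [A,A,A], depth=3
  push(C) -> stack = [A,A,A,C], depth=4
Final depth = 4

4


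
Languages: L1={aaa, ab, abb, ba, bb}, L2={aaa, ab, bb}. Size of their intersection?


L1 = {aaa, ab, abb, ba, bb}
L2 = {aaa, ab, bb}
Checking each string in L1 against L2:
  'aaa': in L2? Yes
  'ab': in L2? Yes
  'abb': in L2? No
  'ba': in L2? No
  'bb': in L2? Yes
Intersection = {aaa, ab, bb}
|L1 ∩ L2| = 3

3


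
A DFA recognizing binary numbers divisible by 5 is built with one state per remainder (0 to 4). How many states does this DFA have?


Divisibility by 5 is tracked via the remainder mod 5: 0, 1, ..., 4
The construction assigns one state to each remainder
Number of remainders = 5

5


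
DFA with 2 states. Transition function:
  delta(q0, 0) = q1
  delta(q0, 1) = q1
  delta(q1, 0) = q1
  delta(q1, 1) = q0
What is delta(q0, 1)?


Looking up transition function:
delta(q0, 1) in the table
Row: q0, Column: 1
Result: q1

q1


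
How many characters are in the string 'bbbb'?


String: 'bbbb'
Counting characters:
  'b' appears 4 time(s)
Total length = 0 + 4 = 4

4


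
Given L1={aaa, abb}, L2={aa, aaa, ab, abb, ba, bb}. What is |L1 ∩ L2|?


L1 = {aaa, abb}
L2 = {aa, aaa, ab, abb, ba, bb}
Checking each string in L1 against L2:
  'aaa': in L2? Yes
  'abb': in L2? Yes
Intersection = {aaa, abb}
|L1 ∩ L2| = 2

2


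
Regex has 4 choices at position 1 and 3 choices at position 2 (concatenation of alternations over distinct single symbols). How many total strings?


First group: 4 alternatives
Second group: 3 alternatives
Concatenation: each choice from group 1 pairs with each from group 2
Total = 4 x 3 = 12

12


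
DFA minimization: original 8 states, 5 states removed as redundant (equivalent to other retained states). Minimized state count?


Original DFA: 8 states
Redundant states removed: 5
Minimized states = original - removed
= 8 - 5
= 3

3


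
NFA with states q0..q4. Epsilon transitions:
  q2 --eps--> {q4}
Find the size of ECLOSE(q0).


Starting from q0
Initialize closure = {q0}
q0 has no outgoing epsilon transitions -> nothing to add
Final closure: {q0}
Size = 1

1


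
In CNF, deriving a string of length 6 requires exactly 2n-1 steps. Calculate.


Chomsky Normal Form derivation:
String length n = 6
Each step either:
  - Splits a nonterminal into two (n-1 such steps)
  - Converts a nonterminal to terminal (n such steps)
Total = (n-1) + n = 2n - 1
= 2(6) - 1
= 12 - 1
= 11

11


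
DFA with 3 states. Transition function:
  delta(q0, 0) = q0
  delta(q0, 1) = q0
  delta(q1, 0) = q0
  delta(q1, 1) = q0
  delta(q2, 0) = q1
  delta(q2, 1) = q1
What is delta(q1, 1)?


Looking up transition function:
delta(q1, 1) in the table
Row: q1, Column: 1
Result: q0

q0


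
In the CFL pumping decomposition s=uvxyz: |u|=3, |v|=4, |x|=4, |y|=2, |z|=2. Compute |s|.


|s| = |u| + |v| + |x| + |y| + |z|
= 3 + 4 + 4 + 2 + 2
= 7 + 4 + 4
= 11 + 4
= 15

15


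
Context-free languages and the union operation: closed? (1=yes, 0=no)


CFL closure properties:
  Closed under: union, concatenation, Kleene star
  NOT closed under: intersection, complement
Operation 'union' is in closed list -> Yes (closed)

1


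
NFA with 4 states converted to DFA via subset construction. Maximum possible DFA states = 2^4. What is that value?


NFA has 4 states
Subset construction: each DFA state = subset of NFA states
Maximum subsets = 2^4
2^4 = 16

16


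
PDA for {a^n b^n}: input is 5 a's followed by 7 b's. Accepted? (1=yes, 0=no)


Language requires equal numbers of a's and b's
PDA pushes for each 'a', pops for each 'b'
Number of a's = 5
Number of b's = 7
5 != 7 -> Reject

0


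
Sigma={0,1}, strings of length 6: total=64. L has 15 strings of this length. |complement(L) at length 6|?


Alphabet: {0,1}
String length: 6
Total strings of length 6 = 2^6 = 64
Strings in L = 15
Complement = total - |L|
= 64 - 15
= 49

49


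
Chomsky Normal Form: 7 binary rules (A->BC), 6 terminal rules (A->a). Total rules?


CNF allows two rule forms:
  A -> BC (binary): 7 rules
  A -> a (terminal): 6 rules
Total = 7 + 6 = 13

13


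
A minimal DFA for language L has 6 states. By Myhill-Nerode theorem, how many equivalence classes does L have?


Myhill-Nerode theorem:
Number of equivalence classes = number of states in minimal DFA
Minimal DFA states = 6
Therefore equivalence classes = 6

6


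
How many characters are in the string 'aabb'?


String: 'aabb'
Counting characters:
  'a' appears 2 time(s)
  'b' appears 2 time(s)
Total length = 2 + 2 = 4

4


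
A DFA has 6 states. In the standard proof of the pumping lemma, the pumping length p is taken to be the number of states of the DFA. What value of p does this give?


Pumping lemma for regular languages (standard proof):
Take p = |Q|, the number of DFA states.
Any string of length >= |Q| passes through |Q|+1 states while reading its first |Q| symbols,
so by pigeonhole some state repeats, giving the loop that can be pumped.
Here |Q| = 6
Therefore the proof uses p = 6

6


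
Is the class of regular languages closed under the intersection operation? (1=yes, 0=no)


Regular languages are closed under:
- Union (DFA product construction)
- Intersection (DFA product construction)
- Complement (swap accept/reject states)
- Concatenation (NFA construction)
- Kleene star (NFA construction)
intersection is in this list
Therefore: closed

1


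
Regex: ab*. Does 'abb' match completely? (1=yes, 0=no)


Pattern: ab*
String: 'abb'
Pattern requires: exactly one 'a' followed by zero or more 'b's
First char is 'a' -> OK
Rest 'bb': all b's? Yes
Result: 1

1


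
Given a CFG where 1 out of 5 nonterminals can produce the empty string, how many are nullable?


Nonterminals: {S, A, B, C, D}
A nonterminal is nullable if it can derive epsilon
Counting nullable nonterminals: 1
Total nullable = 1

1


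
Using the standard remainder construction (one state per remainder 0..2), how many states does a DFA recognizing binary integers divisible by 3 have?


Divisibility by 3 is tracked via the remainder mod 3: 0, 1, ..., 2
The construction assigns one state to each remainder
Number of remainders = 3

3


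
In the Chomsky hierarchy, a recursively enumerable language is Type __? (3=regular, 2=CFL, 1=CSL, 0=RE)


Chomsky hierarchy levels:
  Type 3: Regular (DFA/NFA/regex)
  Type 2: Context-free (PDA)
  Type 1: Context-sensitive
  Type 0: Recursively enumerable (TM)
'recursively enumerable' corresponds to Type 0

0


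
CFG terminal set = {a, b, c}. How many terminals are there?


Terminal symbols: a, b, c
Counting each: a (#1), b (#2), c (#3)
Total = 3

3


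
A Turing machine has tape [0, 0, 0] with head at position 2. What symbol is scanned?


Tape: [0, 0, 0]
Positions: 0 1 2
Values:    0 0 0
Head at position 2
tape[2] = 0

0


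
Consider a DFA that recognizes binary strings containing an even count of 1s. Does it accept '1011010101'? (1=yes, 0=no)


DFA has 2 states: q_even (start, accept=yes) and q_odd
Processing string '1011010101' character by character:
  Position 0: read '1', 1-count=1 -> q_odd
  Position 1: read '0', 1-count=1 -> q_odd (no change)
  Position 2: read '1', 1-count=2 -> q_even
  Position 3: read '1', 1-count=3 -> q_odd
  Position 4: read '0', 1-count=3 -> q_odd (no change)
  Position 5: read '1', 1-count=4 -> q_even
  Position 6: read '0', 1-count=4 -> q_even (no change)
  Position 7: read '1', 1-count=5 -> q_odd
  Position 8: read '0', 1-count=5 -> q_odd (no change)
  Position 9: read '1', 1-count=6 -> q_even
Final state: q_even, total 1s = 6 (even); the DFA requires an even count -> accept

1


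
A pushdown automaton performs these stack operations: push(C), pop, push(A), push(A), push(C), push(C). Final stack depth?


Tracing stack operations:
  push(C) -> stack = [C], depth=1
  pop -> removed C, stack = [], depth=0
  push(A) -> stack = [A], depth=1
  push(A) -> stack = [A,A], depth=2
  push(C) -> stack = [A,A,C], depth=3
  push(C) -> stack = [A,A,C,C], depth=4
Final depth = 4

4


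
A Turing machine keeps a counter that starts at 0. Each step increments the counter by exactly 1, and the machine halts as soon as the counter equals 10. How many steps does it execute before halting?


Counter starts at 0. Counting sequence:
  Step 1: counter = 1
  Step 2: counter = 2
  Step 3: counter = 3
  Step 4: counter = 4
  Step 5: counter = 5
  Step 6: counter = 6
  ...
  Step 10: counter = 10
Counter reached 10 -> halt
Total steps = 10

10


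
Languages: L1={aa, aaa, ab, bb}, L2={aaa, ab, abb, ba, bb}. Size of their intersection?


L1 = {aa, aaa, ab, bb}
L2 = {aaa, ab, abb, ba, bb}
Checking each string in L1 against L2:
  'aa': in L2? No
  'aaa': in L2? Yes
  'ab': in L2? Yes
  'bb': in L2? Yes
Intersection = {aaa, ab, bb}
|L1 ∩ L2| = 3

3


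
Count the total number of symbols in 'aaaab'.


String: 'aaaab'
Counting characters:
  'a' appears 4 time(s)
  'b' appears 1 time(s)
Total length = 4 + 1 = 5

5


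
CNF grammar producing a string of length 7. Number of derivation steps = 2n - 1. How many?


Chomsky Normal Form derivation:
String length n = 7
Each step either:
  - Splits a nonterminal into two (n-1 such steps)
  - Converts a nonterminal to terminal (n such steps)
Total = (n-1) + n = 2n - 1
= 2(7) - 1
= 14 - 1
= 13

13


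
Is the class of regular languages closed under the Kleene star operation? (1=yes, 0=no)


Regular languages are closed under:
- Union (DFA product construction)
- Intersection (DFA product construction)
- Complement (swap accept/reject states)
- Concatenation (NFA construction)
- Kleene star (NFA construction)
Kleene star is in this list
Therefore: closed

1


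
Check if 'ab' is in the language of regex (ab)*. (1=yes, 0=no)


Pattern: (ab)*
String: 'ab'
Pattern requires: zero or more repetitions of 'ab'
Pairs: ['ab']
All pairs are 'ab'? Yes
Result: 1

1


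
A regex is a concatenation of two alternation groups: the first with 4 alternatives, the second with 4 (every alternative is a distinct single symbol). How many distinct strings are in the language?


First group: 4 alternatives
Second group: 4 alternatives
Concatenation: each choice from group 1 pairs with each from group 2
Total = 4 x 4 = 16

16


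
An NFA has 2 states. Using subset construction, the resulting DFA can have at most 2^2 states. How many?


NFA has 2 states
Subset construction: each DFA state = subset of NFA states
Maximum subsets = 2^2
2^2 = 4

4


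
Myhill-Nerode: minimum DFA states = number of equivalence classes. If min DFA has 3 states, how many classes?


Myhill-Nerode theorem:
Number of equivalence classes = number of states in minimal DFA
Minimal DFA states = 3
Therefore equivalence classes = 3

3


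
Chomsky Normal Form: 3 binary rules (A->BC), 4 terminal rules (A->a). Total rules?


CNF allows two rule forms:
  A -> BC (binary): 3 rules
  A -> a (terminal): 4 rules
Total = 3 + 4 = 7

7


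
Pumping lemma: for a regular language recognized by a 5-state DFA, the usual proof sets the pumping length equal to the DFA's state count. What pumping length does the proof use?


Pumping lemma for regular languages (standard proof):
Take p = |Q|, the number of DFA states.
Any string of length >= |Q| passes through |Q|+1 states while reading its first |Q| symbols,
so by pigeonhole some state repeats, giving the loop that can be pumped.
Here |Q| = 5
Therefore the proof uses p = 5

5


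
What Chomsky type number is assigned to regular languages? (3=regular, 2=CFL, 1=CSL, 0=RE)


Chomsky hierarchy levels:
  Type 3: Regular (DFA/NFA/regex)
  Type 2: Context-free (PDA)
  Type 1: Context-sensitive
  Type 0: Recursively enumerable (TM)
'regular' corresponds to Type 3

3


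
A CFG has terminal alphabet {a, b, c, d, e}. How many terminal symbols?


Terminal symbols: a, b, c, d, e
Counting each: a (#1), b (#2), c (#3), d (#4), e (#5)
Total = 5

5
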